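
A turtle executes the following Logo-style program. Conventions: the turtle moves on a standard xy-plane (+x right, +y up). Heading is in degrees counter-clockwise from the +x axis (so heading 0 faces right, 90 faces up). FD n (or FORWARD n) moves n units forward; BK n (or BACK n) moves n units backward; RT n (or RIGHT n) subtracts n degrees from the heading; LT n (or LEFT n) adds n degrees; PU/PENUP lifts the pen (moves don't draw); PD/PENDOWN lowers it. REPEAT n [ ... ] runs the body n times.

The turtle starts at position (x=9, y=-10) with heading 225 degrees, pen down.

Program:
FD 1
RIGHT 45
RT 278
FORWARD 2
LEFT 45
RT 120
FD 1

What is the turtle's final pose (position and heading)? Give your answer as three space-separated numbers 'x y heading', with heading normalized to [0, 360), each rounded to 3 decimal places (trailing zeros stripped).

Executing turtle program step by step:
Start: pos=(9,-10), heading=225, pen down
FD 1: (9,-10) -> (8.293,-10.707) [heading=225, draw]
RT 45: heading 225 -> 180
RT 278: heading 180 -> 262
FD 2: (8.293,-10.707) -> (8.015,-12.688) [heading=262, draw]
LT 45: heading 262 -> 307
RT 120: heading 307 -> 187
FD 1: (8.015,-12.688) -> (7.022,-12.81) [heading=187, draw]
Final: pos=(7.022,-12.81), heading=187, 3 segment(s) drawn

Answer: 7.022 -12.81 187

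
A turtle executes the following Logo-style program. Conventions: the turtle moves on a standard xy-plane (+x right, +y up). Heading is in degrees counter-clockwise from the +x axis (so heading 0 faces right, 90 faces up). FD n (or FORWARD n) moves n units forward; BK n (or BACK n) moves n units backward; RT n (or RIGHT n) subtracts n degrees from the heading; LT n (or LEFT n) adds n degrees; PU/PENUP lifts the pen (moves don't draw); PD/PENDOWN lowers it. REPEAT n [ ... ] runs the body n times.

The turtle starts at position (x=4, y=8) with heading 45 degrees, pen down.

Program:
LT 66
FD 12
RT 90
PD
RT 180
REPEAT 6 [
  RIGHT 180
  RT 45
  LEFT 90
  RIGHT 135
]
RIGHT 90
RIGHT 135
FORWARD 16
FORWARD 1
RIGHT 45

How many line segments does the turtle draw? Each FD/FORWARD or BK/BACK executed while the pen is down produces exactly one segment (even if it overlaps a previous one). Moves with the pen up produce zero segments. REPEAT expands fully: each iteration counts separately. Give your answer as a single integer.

Executing turtle program step by step:
Start: pos=(4,8), heading=45, pen down
LT 66: heading 45 -> 111
FD 12: (4,8) -> (-0.3,19.203) [heading=111, draw]
RT 90: heading 111 -> 21
PD: pen down
RT 180: heading 21 -> 201
REPEAT 6 [
  -- iteration 1/6 --
  RT 180: heading 201 -> 21
  RT 45: heading 21 -> 336
  LT 90: heading 336 -> 66
  RT 135: heading 66 -> 291
  -- iteration 2/6 --
  RT 180: heading 291 -> 111
  RT 45: heading 111 -> 66
  LT 90: heading 66 -> 156
  RT 135: heading 156 -> 21
  -- iteration 3/6 --
  RT 180: heading 21 -> 201
  RT 45: heading 201 -> 156
  LT 90: heading 156 -> 246
  RT 135: heading 246 -> 111
  -- iteration 4/6 --
  RT 180: heading 111 -> 291
  RT 45: heading 291 -> 246
  LT 90: heading 246 -> 336
  RT 135: heading 336 -> 201
  -- iteration 5/6 --
  RT 180: heading 201 -> 21
  RT 45: heading 21 -> 336
  LT 90: heading 336 -> 66
  RT 135: heading 66 -> 291
  -- iteration 6/6 --
  RT 180: heading 291 -> 111
  RT 45: heading 111 -> 66
  LT 90: heading 66 -> 156
  RT 135: heading 156 -> 21
]
RT 90: heading 21 -> 291
RT 135: heading 291 -> 156
FD 16: (-0.3,19.203) -> (-14.917,25.711) [heading=156, draw]
FD 1: (-14.917,25.711) -> (-15.831,26.117) [heading=156, draw]
RT 45: heading 156 -> 111
Final: pos=(-15.831,26.117), heading=111, 3 segment(s) drawn
Segments drawn: 3

Answer: 3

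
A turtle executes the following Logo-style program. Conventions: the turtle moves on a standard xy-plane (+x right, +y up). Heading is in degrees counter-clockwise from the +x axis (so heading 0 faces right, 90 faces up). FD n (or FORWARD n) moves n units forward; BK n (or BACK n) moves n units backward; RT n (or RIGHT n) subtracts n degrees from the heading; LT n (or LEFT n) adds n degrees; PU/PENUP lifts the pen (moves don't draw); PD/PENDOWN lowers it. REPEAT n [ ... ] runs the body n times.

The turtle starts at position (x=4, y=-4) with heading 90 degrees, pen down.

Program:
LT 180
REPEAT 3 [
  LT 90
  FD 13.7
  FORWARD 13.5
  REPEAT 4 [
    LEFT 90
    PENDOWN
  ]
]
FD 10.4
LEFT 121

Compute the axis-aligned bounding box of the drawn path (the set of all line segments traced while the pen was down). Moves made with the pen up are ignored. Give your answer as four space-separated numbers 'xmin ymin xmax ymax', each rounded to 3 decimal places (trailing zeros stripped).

Answer: -6.4 -4 31.2 23.2

Derivation:
Executing turtle program step by step:
Start: pos=(4,-4), heading=90, pen down
LT 180: heading 90 -> 270
REPEAT 3 [
  -- iteration 1/3 --
  LT 90: heading 270 -> 0
  FD 13.7: (4,-4) -> (17.7,-4) [heading=0, draw]
  FD 13.5: (17.7,-4) -> (31.2,-4) [heading=0, draw]
  REPEAT 4 [
    -- iteration 1/4 --
    LT 90: heading 0 -> 90
    PD: pen down
    -- iteration 2/4 --
    LT 90: heading 90 -> 180
    PD: pen down
    -- iteration 3/4 --
    LT 90: heading 180 -> 270
    PD: pen down
    -- iteration 4/4 --
    LT 90: heading 270 -> 0
    PD: pen down
  ]
  -- iteration 2/3 --
  LT 90: heading 0 -> 90
  FD 13.7: (31.2,-4) -> (31.2,9.7) [heading=90, draw]
  FD 13.5: (31.2,9.7) -> (31.2,23.2) [heading=90, draw]
  REPEAT 4 [
    -- iteration 1/4 --
    LT 90: heading 90 -> 180
    PD: pen down
    -- iteration 2/4 --
    LT 90: heading 180 -> 270
    PD: pen down
    -- iteration 3/4 --
    LT 90: heading 270 -> 0
    PD: pen down
    -- iteration 4/4 --
    LT 90: heading 0 -> 90
    PD: pen down
  ]
  -- iteration 3/3 --
  LT 90: heading 90 -> 180
  FD 13.7: (31.2,23.2) -> (17.5,23.2) [heading=180, draw]
  FD 13.5: (17.5,23.2) -> (4,23.2) [heading=180, draw]
  REPEAT 4 [
    -- iteration 1/4 --
    LT 90: heading 180 -> 270
    PD: pen down
    -- iteration 2/4 --
    LT 90: heading 270 -> 0
    PD: pen down
    -- iteration 3/4 --
    LT 90: heading 0 -> 90
    PD: pen down
    -- iteration 4/4 --
    LT 90: heading 90 -> 180
    PD: pen down
  ]
]
FD 10.4: (4,23.2) -> (-6.4,23.2) [heading=180, draw]
LT 121: heading 180 -> 301
Final: pos=(-6.4,23.2), heading=301, 7 segment(s) drawn

Segment endpoints: x in {-6.4, 4, 4, 17.5, 17.7, 31.2, 31.2, 31.2}, y in {-4, -4, -4, 9.7, 23.2, 23.2, 23.2, 23.2}
xmin=-6.4, ymin=-4, xmax=31.2, ymax=23.2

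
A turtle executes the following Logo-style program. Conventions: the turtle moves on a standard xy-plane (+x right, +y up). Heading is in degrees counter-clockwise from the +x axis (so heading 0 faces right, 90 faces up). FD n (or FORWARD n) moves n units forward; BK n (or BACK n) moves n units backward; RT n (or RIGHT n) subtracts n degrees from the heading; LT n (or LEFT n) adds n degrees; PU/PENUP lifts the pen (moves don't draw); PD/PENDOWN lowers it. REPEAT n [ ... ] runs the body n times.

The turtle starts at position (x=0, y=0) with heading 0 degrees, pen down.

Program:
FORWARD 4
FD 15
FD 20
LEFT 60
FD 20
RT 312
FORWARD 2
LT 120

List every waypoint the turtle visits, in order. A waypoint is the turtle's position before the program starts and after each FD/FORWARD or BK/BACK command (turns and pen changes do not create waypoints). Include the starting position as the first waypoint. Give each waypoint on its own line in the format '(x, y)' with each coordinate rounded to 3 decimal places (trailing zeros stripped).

Executing turtle program step by step:
Start: pos=(0,0), heading=0, pen down
FD 4: (0,0) -> (4,0) [heading=0, draw]
FD 15: (4,0) -> (19,0) [heading=0, draw]
FD 20: (19,0) -> (39,0) [heading=0, draw]
LT 60: heading 0 -> 60
FD 20: (39,0) -> (49,17.321) [heading=60, draw]
RT 312: heading 60 -> 108
FD 2: (49,17.321) -> (48.382,19.223) [heading=108, draw]
LT 120: heading 108 -> 228
Final: pos=(48.382,19.223), heading=228, 5 segment(s) drawn
Waypoints (6 total):
(0, 0)
(4, 0)
(19, 0)
(39, 0)
(49, 17.321)
(48.382, 19.223)

Answer: (0, 0)
(4, 0)
(19, 0)
(39, 0)
(49, 17.321)
(48.382, 19.223)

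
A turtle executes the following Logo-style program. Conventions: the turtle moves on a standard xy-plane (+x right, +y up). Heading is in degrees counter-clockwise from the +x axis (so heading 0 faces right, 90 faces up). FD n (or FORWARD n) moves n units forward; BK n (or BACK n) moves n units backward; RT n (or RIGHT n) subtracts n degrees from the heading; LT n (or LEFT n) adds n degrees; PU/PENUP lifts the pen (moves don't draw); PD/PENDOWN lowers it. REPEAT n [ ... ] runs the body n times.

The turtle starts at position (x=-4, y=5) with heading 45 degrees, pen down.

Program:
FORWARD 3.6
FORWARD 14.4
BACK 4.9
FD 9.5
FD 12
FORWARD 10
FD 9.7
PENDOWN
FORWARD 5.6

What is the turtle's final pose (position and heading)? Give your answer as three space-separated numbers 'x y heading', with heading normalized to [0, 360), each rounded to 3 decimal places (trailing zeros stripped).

Executing turtle program step by step:
Start: pos=(-4,5), heading=45, pen down
FD 3.6: (-4,5) -> (-1.454,7.546) [heading=45, draw]
FD 14.4: (-1.454,7.546) -> (8.728,17.728) [heading=45, draw]
BK 4.9: (8.728,17.728) -> (5.263,14.263) [heading=45, draw]
FD 9.5: (5.263,14.263) -> (11.981,20.981) [heading=45, draw]
FD 12: (11.981,20.981) -> (20.466,29.466) [heading=45, draw]
FD 10: (20.466,29.466) -> (27.537,36.537) [heading=45, draw]
FD 9.7: (27.537,36.537) -> (34.396,43.396) [heading=45, draw]
PD: pen down
FD 5.6: (34.396,43.396) -> (38.356,47.356) [heading=45, draw]
Final: pos=(38.356,47.356), heading=45, 8 segment(s) drawn

Answer: 38.356 47.356 45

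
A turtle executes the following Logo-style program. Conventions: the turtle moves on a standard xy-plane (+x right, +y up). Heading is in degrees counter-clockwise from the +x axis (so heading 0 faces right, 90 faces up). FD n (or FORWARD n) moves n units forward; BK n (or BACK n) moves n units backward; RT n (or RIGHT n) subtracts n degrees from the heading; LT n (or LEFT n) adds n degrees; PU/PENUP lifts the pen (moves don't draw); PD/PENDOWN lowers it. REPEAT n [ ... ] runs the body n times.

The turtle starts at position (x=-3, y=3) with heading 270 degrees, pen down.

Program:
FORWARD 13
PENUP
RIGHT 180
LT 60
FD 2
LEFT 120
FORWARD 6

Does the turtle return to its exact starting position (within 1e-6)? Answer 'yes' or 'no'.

Executing turtle program step by step:
Start: pos=(-3,3), heading=270, pen down
FD 13: (-3,3) -> (-3,-10) [heading=270, draw]
PU: pen up
RT 180: heading 270 -> 90
LT 60: heading 90 -> 150
FD 2: (-3,-10) -> (-4.732,-9) [heading=150, move]
LT 120: heading 150 -> 270
FD 6: (-4.732,-9) -> (-4.732,-15) [heading=270, move]
Final: pos=(-4.732,-15), heading=270, 1 segment(s) drawn

Start position: (-3, 3)
Final position: (-4.732, -15)
Distance = 18.083; >= 1e-6 -> NOT closed

Answer: no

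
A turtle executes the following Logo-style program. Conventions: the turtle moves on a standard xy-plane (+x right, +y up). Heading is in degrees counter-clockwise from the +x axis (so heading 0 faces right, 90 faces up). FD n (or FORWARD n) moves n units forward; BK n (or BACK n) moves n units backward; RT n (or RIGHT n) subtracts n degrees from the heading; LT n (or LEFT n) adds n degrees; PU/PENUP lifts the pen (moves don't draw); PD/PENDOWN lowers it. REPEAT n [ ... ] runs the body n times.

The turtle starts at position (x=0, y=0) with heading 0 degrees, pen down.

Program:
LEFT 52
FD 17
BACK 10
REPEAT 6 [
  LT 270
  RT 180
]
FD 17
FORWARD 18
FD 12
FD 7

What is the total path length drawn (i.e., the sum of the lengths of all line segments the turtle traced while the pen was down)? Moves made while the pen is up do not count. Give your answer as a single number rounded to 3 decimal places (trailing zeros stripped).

Answer: 81

Derivation:
Executing turtle program step by step:
Start: pos=(0,0), heading=0, pen down
LT 52: heading 0 -> 52
FD 17: (0,0) -> (10.466,13.396) [heading=52, draw]
BK 10: (10.466,13.396) -> (4.31,5.516) [heading=52, draw]
REPEAT 6 [
  -- iteration 1/6 --
  LT 270: heading 52 -> 322
  RT 180: heading 322 -> 142
  -- iteration 2/6 --
  LT 270: heading 142 -> 52
  RT 180: heading 52 -> 232
  -- iteration 3/6 --
  LT 270: heading 232 -> 142
  RT 180: heading 142 -> 322
  -- iteration 4/6 --
  LT 270: heading 322 -> 232
  RT 180: heading 232 -> 52
  -- iteration 5/6 --
  LT 270: heading 52 -> 322
  RT 180: heading 322 -> 142
  -- iteration 6/6 --
  LT 270: heading 142 -> 52
  RT 180: heading 52 -> 232
]
FD 17: (4.31,5.516) -> (-6.157,-7.88) [heading=232, draw]
FD 18: (-6.157,-7.88) -> (-17.239,-22.064) [heading=232, draw]
FD 12: (-17.239,-22.064) -> (-24.626,-31.52) [heading=232, draw]
FD 7: (-24.626,-31.52) -> (-28.936,-37.037) [heading=232, draw]
Final: pos=(-28.936,-37.037), heading=232, 6 segment(s) drawn

Segment lengths:
  seg 1: (0,0) -> (10.466,13.396), length = 17
  seg 2: (10.466,13.396) -> (4.31,5.516), length = 10
  seg 3: (4.31,5.516) -> (-6.157,-7.88), length = 17
  seg 4: (-6.157,-7.88) -> (-17.239,-22.064), length = 18
  seg 5: (-17.239,-22.064) -> (-24.626,-31.52), length = 12
  seg 6: (-24.626,-31.52) -> (-28.936,-37.037), length = 7
Total = 81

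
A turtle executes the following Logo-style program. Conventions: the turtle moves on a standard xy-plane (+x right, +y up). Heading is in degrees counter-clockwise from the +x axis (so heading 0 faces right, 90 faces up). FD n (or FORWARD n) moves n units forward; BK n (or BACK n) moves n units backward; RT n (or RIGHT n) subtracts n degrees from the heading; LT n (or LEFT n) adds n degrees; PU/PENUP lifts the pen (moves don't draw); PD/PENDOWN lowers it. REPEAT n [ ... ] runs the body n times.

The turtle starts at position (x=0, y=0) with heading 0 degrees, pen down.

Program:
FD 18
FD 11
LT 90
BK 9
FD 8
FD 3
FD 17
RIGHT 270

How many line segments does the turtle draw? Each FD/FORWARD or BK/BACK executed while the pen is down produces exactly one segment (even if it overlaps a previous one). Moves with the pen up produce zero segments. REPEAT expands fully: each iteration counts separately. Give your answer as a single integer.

Answer: 6

Derivation:
Executing turtle program step by step:
Start: pos=(0,0), heading=0, pen down
FD 18: (0,0) -> (18,0) [heading=0, draw]
FD 11: (18,0) -> (29,0) [heading=0, draw]
LT 90: heading 0 -> 90
BK 9: (29,0) -> (29,-9) [heading=90, draw]
FD 8: (29,-9) -> (29,-1) [heading=90, draw]
FD 3: (29,-1) -> (29,2) [heading=90, draw]
FD 17: (29,2) -> (29,19) [heading=90, draw]
RT 270: heading 90 -> 180
Final: pos=(29,19), heading=180, 6 segment(s) drawn
Segments drawn: 6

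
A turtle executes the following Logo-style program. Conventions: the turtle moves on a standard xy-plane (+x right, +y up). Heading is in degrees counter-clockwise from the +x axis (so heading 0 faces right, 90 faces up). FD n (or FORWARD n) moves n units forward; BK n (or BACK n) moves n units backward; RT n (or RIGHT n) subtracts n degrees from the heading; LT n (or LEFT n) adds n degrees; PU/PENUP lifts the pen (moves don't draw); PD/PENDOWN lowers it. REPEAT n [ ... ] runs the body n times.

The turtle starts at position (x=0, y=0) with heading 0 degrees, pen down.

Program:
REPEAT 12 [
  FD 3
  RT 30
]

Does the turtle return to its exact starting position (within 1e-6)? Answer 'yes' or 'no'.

Executing turtle program step by step:
Start: pos=(0,0), heading=0, pen down
REPEAT 12 [
  -- iteration 1/12 --
  FD 3: (0,0) -> (3,0) [heading=0, draw]
  RT 30: heading 0 -> 330
  -- iteration 2/12 --
  FD 3: (3,0) -> (5.598,-1.5) [heading=330, draw]
  RT 30: heading 330 -> 300
  -- iteration 3/12 --
  FD 3: (5.598,-1.5) -> (7.098,-4.098) [heading=300, draw]
  RT 30: heading 300 -> 270
  -- iteration 4/12 --
  FD 3: (7.098,-4.098) -> (7.098,-7.098) [heading=270, draw]
  RT 30: heading 270 -> 240
  -- iteration 5/12 --
  FD 3: (7.098,-7.098) -> (5.598,-9.696) [heading=240, draw]
  RT 30: heading 240 -> 210
  -- iteration 6/12 --
  FD 3: (5.598,-9.696) -> (3,-11.196) [heading=210, draw]
  RT 30: heading 210 -> 180
  -- iteration 7/12 --
  FD 3: (3,-11.196) -> (0,-11.196) [heading=180, draw]
  RT 30: heading 180 -> 150
  -- iteration 8/12 --
  FD 3: (0,-11.196) -> (-2.598,-9.696) [heading=150, draw]
  RT 30: heading 150 -> 120
  -- iteration 9/12 --
  FD 3: (-2.598,-9.696) -> (-4.098,-7.098) [heading=120, draw]
  RT 30: heading 120 -> 90
  -- iteration 10/12 --
  FD 3: (-4.098,-7.098) -> (-4.098,-4.098) [heading=90, draw]
  RT 30: heading 90 -> 60
  -- iteration 11/12 --
  FD 3: (-4.098,-4.098) -> (-2.598,-1.5) [heading=60, draw]
  RT 30: heading 60 -> 30
  -- iteration 12/12 --
  FD 3: (-2.598,-1.5) -> (0,0) [heading=30, draw]
  RT 30: heading 30 -> 0
]
Final: pos=(0,0), heading=0, 12 segment(s) drawn

Start position: (0, 0)
Final position: (0, 0)
Distance = 0; < 1e-6 -> CLOSED

Answer: yes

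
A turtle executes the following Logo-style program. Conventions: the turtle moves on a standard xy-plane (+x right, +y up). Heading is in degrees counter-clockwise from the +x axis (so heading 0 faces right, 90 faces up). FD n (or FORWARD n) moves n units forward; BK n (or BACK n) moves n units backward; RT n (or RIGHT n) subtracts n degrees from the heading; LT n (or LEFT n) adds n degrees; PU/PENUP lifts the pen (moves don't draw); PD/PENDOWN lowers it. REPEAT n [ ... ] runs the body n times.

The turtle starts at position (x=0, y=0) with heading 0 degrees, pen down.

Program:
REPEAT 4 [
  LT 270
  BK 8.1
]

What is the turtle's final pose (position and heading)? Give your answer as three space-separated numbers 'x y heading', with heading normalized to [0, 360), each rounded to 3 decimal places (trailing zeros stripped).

Answer: 0 0 0

Derivation:
Executing turtle program step by step:
Start: pos=(0,0), heading=0, pen down
REPEAT 4 [
  -- iteration 1/4 --
  LT 270: heading 0 -> 270
  BK 8.1: (0,0) -> (0,8.1) [heading=270, draw]
  -- iteration 2/4 --
  LT 270: heading 270 -> 180
  BK 8.1: (0,8.1) -> (8.1,8.1) [heading=180, draw]
  -- iteration 3/4 --
  LT 270: heading 180 -> 90
  BK 8.1: (8.1,8.1) -> (8.1,0) [heading=90, draw]
  -- iteration 4/4 --
  LT 270: heading 90 -> 0
  BK 8.1: (8.1,0) -> (0,0) [heading=0, draw]
]
Final: pos=(0,0), heading=0, 4 segment(s) drawn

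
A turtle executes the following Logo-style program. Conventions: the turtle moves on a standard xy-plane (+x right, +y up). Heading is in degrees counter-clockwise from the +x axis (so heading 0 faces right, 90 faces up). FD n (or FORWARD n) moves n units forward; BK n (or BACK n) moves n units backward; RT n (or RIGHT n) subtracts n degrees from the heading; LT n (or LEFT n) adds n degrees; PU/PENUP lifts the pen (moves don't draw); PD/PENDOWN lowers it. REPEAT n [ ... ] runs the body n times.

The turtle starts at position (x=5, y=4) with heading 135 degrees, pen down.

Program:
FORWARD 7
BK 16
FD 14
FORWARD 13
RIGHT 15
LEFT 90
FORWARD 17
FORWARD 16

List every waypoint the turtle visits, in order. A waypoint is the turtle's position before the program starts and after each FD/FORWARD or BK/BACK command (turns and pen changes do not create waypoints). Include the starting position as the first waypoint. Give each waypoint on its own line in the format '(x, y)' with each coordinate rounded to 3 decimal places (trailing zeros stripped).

Answer: (5, 4)
(0.05, 8.95)
(11.364, -2.364)
(1.464, 7.536)
(-7.728, 16.728)
(-22.45, 8.228)
(-36.307, 0.228)

Derivation:
Executing turtle program step by step:
Start: pos=(5,4), heading=135, pen down
FD 7: (5,4) -> (0.05,8.95) [heading=135, draw]
BK 16: (0.05,8.95) -> (11.364,-2.364) [heading=135, draw]
FD 14: (11.364,-2.364) -> (1.464,7.536) [heading=135, draw]
FD 13: (1.464,7.536) -> (-7.728,16.728) [heading=135, draw]
RT 15: heading 135 -> 120
LT 90: heading 120 -> 210
FD 17: (-7.728,16.728) -> (-22.45,8.228) [heading=210, draw]
FD 16: (-22.45,8.228) -> (-36.307,0.228) [heading=210, draw]
Final: pos=(-36.307,0.228), heading=210, 6 segment(s) drawn
Waypoints (7 total):
(5, 4)
(0.05, 8.95)
(11.364, -2.364)
(1.464, 7.536)
(-7.728, 16.728)
(-22.45, 8.228)
(-36.307, 0.228)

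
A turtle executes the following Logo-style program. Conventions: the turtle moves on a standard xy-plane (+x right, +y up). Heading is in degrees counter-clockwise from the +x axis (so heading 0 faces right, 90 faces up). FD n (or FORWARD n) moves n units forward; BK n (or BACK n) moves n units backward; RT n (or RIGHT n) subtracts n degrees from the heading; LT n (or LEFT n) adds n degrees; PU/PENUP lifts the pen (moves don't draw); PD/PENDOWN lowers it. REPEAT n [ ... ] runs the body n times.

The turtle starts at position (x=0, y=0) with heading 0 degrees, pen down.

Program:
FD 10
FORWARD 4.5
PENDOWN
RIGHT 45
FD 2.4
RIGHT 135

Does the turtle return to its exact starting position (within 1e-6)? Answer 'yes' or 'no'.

Executing turtle program step by step:
Start: pos=(0,0), heading=0, pen down
FD 10: (0,0) -> (10,0) [heading=0, draw]
FD 4.5: (10,0) -> (14.5,0) [heading=0, draw]
PD: pen down
RT 45: heading 0 -> 315
FD 2.4: (14.5,0) -> (16.197,-1.697) [heading=315, draw]
RT 135: heading 315 -> 180
Final: pos=(16.197,-1.697), heading=180, 3 segment(s) drawn

Start position: (0, 0)
Final position: (16.197, -1.697)
Distance = 16.286; >= 1e-6 -> NOT closed

Answer: no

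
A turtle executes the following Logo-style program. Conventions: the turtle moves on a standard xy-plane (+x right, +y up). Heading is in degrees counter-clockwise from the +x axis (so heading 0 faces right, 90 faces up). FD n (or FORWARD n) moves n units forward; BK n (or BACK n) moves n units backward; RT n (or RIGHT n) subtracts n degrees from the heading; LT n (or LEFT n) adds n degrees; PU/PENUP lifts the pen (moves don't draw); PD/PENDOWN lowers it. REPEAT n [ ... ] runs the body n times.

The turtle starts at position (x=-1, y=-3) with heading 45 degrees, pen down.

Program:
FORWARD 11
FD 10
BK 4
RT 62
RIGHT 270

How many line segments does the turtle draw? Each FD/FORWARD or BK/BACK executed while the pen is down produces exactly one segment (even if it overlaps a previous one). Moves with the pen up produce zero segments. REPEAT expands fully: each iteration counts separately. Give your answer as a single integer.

Answer: 3

Derivation:
Executing turtle program step by step:
Start: pos=(-1,-3), heading=45, pen down
FD 11: (-1,-3) -> (6.778,4.778) [heading=45, draw]
FD 10: (6.778,4.778) -> (13.849,11.849) [heading=45, draw]
BK 4: (13.849,11.849) -> (11.021,9.021) [heading=45, draw]
RT 62: heading 45 -> 343
RT 270: heading 343 -> 73
Final: pos=(11.021,9.021), heading=73, 3 segment(s) drawn
Segments drawn: 3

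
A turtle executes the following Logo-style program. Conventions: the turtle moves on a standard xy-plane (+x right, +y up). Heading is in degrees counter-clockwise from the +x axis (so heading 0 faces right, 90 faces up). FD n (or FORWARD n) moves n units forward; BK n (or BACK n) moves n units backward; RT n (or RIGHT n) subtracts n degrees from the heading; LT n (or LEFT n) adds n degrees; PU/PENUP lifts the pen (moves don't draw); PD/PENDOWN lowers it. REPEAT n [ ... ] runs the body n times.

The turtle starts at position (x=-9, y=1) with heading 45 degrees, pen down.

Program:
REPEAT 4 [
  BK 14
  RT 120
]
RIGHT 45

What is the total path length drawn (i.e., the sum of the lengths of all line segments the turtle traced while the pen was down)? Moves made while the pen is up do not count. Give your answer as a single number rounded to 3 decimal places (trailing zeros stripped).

Answer: 56

Derivation:
Executing turtle program step by step:
Start: pos=(-9,1), heading=45, pen down
REPEAT 4 [
  -- iteration 1/4 --
  BK 14: (-9,1) -> (-18.899,-8.899) [heading=45, draw]
  RT 120: heading 45 -> 285
  -- iteration 2/4 --
  BK 14: (-18.899,-8.899) -> (-22.523,4.623) [heading=285, draw]
  RT 120: heading 285 -> 165
  -- iteration 3/4 --
  BK 14: (-22.523,4.623) -> (-9,1) [heading=165, draw]
  RT 120: heading 165 -> 45
  -- iteration 4/4 --
  BK 14: (-9,1) -> (-18.899,-8.899) [heading=45, draw]
  RT 120: heading 45 -> 285
]
RT 45: heading 285 -> 240
Final: pos=(-18.899,-8.899), heading=240, 4 segment(s) drawn

Segment lengths:
  seg 1: (-9,1) -> (-18.899,-8.899), length = 14
  seg 2: (-18.899,-8.899) -> (-22.523,4.623), length = 14
  seg 3: (-22.523,4.623) -> (-9,1), length = 14
  seg 4: (-9,1) -> (-18.899,-8.899), length = 14
Total = 56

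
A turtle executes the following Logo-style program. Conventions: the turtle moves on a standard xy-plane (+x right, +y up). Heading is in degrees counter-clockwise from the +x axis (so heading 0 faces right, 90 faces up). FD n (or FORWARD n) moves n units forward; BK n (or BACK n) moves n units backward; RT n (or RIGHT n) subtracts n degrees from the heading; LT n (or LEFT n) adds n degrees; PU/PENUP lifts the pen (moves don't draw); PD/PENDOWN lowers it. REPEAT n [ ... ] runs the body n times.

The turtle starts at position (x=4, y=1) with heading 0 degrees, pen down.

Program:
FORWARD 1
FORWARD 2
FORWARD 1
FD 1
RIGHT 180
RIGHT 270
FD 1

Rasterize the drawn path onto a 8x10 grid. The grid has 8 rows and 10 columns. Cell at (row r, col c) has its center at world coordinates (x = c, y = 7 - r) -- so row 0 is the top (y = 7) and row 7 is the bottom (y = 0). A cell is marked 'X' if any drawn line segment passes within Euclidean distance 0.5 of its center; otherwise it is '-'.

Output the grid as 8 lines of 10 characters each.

Segment 0: (4,1) -> (5,1)
Segment 1: (5,1) -> (7,1)
Segment 2: (7,1) -> (8,1)
Segment 3: (8,1) -> (9,1)
Segment 4: (9,1) -> (9,0)

Answer: ----------
----------
----------
----------
----------
----------
----XXXXXX
---------X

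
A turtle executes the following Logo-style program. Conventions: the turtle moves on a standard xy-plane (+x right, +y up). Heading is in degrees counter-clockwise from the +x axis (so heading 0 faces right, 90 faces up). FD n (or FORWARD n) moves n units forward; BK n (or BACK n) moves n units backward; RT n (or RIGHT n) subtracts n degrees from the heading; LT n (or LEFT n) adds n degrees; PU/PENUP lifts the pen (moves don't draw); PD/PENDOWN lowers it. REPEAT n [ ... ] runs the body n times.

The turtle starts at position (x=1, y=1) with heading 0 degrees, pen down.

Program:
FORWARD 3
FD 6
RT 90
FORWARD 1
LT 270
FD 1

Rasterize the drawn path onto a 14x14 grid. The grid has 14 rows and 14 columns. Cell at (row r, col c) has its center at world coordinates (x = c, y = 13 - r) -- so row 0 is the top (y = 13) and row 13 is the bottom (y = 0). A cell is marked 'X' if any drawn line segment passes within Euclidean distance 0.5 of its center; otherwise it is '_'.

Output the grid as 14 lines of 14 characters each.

Segment 0: (1,1) -> (4,1)
Segment 1: (4,1) -> (10,1)
Segment 2: (10,1) -> (10,0)
Segment 3: (10,0) -> (9,0)

Answer: ______________
______________
______________
______________
______________
______________
______________
______________
______________
______________
______________
______________
_XXXXXXXXXX___
_________XX___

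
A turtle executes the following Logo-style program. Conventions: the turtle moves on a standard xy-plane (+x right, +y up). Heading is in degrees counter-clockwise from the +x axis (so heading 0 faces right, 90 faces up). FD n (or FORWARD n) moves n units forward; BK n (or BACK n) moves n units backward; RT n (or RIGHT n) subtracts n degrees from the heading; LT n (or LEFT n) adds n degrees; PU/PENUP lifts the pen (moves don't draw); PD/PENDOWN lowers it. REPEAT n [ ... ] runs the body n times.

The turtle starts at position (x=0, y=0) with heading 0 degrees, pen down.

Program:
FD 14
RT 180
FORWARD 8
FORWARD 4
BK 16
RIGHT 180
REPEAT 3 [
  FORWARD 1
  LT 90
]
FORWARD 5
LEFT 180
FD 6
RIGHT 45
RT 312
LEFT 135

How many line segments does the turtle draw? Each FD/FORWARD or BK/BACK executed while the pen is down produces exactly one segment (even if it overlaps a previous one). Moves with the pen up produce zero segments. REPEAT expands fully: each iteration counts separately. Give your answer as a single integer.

Executing turtle program step by step:
Start: pos=(0,0), heading=0, pen down
FD 14: (0,0) -> (14,0) [heading=0, draw]
RT 180: heading 0 -> 180
FD 8: (14,0) -> (6,0) [heading=180, draw]
FD 4: (6,0) -> (2,0) [heading=180, draw]
BK 16: (2,0) -> (18,0) [heading=180, draw]
RT 180: heading 180 -> 0
REPEAT 3 [
  -- iteration 1/3 --
  FD 1: (18,0) -> (19,0) [heading=0, draw]
  LT 90: heading 0 -> 90
  -- iteration 2/3 --
  FD 1: (19,0) -> (19,1) [heading=90, draw]
  LT 90: heading 90 -> 180
  -- iteration 3/3 --
  FD 1: (19,1) -> (18,1) [heading=180, draw]
  LT 90: heading 180 -> 270
]
FD 5: (18,1) -> (18,-4) [heading=270, draw]
LT 180: heading 270 -> 90
FD 6: (18,-4) -> (18,2) [heading=90, draw]
RT 45: heading 90 -> 45
RT 312: heading 45 -> 93
LT 135: heading 93 -> 228
Final: pos=(18,2), heading=228, 9 segment(s) drawn
Segments drawn: 9

Answer: 9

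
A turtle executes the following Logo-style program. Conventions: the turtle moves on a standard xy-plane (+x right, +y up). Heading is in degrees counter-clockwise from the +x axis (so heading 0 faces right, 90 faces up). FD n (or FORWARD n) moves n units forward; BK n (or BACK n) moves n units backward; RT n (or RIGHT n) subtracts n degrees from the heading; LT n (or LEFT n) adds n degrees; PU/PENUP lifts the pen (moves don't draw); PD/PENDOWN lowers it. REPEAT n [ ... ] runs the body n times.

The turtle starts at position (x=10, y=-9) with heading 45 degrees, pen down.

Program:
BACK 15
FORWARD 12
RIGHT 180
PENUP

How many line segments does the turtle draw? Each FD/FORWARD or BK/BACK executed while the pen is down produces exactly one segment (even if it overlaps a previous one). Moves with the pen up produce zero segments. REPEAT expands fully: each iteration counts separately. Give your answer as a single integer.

Executing turtle program step by step:
Start: pos=(10,-9), heading=45, pen down
BK 15: (10,-9) -> (-0.607,-19.607) [heading=45, draw]
FD 12: (-0.607,-19.607) -> (7.879,-11.121) [heading=45, draw]
RT 180: heading 45 -> 225
PU: pen up
Final: pos=(7.879,-11.121), heading=225, 2 segment(s) drawn
Segments drawn: 2

Answer: 2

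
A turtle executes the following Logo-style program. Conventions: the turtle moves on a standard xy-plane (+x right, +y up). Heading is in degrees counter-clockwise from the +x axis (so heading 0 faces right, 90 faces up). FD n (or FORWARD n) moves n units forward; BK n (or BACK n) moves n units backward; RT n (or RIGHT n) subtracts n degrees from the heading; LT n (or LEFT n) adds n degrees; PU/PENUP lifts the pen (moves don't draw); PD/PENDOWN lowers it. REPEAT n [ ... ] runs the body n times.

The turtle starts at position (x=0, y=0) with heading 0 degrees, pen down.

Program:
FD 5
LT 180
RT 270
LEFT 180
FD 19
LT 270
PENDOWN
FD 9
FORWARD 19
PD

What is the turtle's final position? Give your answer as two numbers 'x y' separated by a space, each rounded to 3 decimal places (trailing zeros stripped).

Executing turtle program step by step:
Start: pos=(0,0), heading=0, pen down
FD 5: (0,0) -> (5,0) [heading=0, draw]
LT 180: heading 0 -> 180
RT 270: heading 180 -> 270
LT 180: heading 270 -> 90
FD 19: (5,0) -> (5,19) [heading=90, draw]
LT 270: heading 90 -> 0
PD: pen down
FD 9: (5,19) -> (14,19) [heading=0, draw]
FD 19: (14,19) -> (33,19) [heading=0, draw]
PD: pen down
Final: pos=(33,19), heading=0, 4 segment(s) drawn

Answer: 33 19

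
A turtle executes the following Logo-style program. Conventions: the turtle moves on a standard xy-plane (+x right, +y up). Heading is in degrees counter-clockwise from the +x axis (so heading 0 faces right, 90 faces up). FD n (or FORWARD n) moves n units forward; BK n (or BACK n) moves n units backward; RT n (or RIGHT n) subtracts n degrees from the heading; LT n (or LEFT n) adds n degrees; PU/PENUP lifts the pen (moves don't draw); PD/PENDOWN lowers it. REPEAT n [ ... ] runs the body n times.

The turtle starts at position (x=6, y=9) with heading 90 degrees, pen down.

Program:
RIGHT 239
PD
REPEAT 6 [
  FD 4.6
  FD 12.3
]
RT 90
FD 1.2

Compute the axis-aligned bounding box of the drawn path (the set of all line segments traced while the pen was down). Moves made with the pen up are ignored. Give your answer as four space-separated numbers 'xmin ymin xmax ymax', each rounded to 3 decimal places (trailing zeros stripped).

Answer: -81.535 -43.225 6 9

Derivation:
Executing turtle program step by step:
Start: pos=(6,9), heading=90, pen down
RT 239: heading 90 -> 211
PD: pen down
REPEAT 6 [
  -- iteration 1/6 --
  FD 4.6: (6,9) -> (2.057,6.631) [heading=211, draw]
  FD 12.3: (2.057,6.631) -> (-8.486,0.296) [heading=211, draw]
  -- iteration 2/6 --
  FD 4.6: (-8.486,0.296) -> (-12.429,-2.073) [heading=211, draw]
  FD 12.3: (-12.429,-2.073) -> (-22.972,-8.408) [heading=211, draw]
  -- iteration 3/6 --
  FD 4.6: (-22.972,-8.408) -> (-26.915,-10.777) [heading=211, draw]
  FD 12.3: (-26.915,-10.777) -> (-37.458,-17.112) [heading=211, draw]
  -- iteration 4/6 --
  FD 4.6: (-37.458,-17.112) -> (-41.401,-19.482) [heading=211, draw]
  FD 12.3: (-41.401,-19.482) -> (-51.945,-25.817) [heading=211, draw]
  -- iteration 5/6 --
  FD 4.6: (-51.945,-25.817) -> (-55.887,-28.186) [heading=211, draw]
  FD 12.3: (-55.887,-28.186) -> (-66.431,-34.521) [heading=211, draw]
  -- iteration 6/6 --
  FD 4.6: (-66.431,-34.521) -> (-70.374,-36.89) [heading=211, draw]
  FD 12.3: (-70.374,-36.89) -> (-80.917,-43.225) [heading=211, draw]
]
RT 90: heading 211 -> 121
FD 1.2: (-80.917,-43.225) -> (-81.535,-42.196) [heading=121, draw]
Final: pos=(-81.535,-42.196), heading=121, 13 segment(s) drawn

Segment endpoints: x in {-81.535, -80.917, -70.374, -66.431, -55.887, -51.945, -41.401, -37.458, -26.915, -22.972, -12.429, -8.486, 2.057, 6}, y in {-43.225, -42.196, -36.89, -34.521, -28.186, -25.817, -19.482, -17.112, -10.777, -8.408, -2.073, 0.296, 6.631, 9}
xmin=-81.535, ymin=-43.225, xmax=6, ymax=9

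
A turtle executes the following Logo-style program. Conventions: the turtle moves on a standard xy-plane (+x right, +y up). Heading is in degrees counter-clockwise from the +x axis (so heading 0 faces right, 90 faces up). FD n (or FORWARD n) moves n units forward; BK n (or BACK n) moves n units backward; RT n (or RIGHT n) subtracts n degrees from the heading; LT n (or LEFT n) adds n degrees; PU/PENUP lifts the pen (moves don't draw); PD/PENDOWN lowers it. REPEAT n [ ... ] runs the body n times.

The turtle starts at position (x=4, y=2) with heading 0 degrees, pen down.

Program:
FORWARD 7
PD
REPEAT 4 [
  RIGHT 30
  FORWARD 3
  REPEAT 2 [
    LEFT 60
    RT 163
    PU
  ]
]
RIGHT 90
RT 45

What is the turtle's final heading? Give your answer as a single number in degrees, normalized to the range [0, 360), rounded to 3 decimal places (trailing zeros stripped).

Answer: 1

Derivation:
Executing turtle program step by step:
Start: pos=(4,2), heading=0, pen down
FD 7: (4,2) -> (11,2) [heading=0, draw]
PD: pen down
REPEAT 4 [
  -- iteration 1/4 --
  RT 30: heading 0 -> 330
  FD 3: (11,2) -> (13.598,0.5) [heading=330, draw]
  REPEAT 2 [
    -- iteration 1/2 --
    LT 60: heading 330 -> 30
    RT 163: heading 30 -> 227
    PU: pen up
    -- iteration 2/2 --
    LT 60: heading 227 -> 287
    RT 163: heading 287 -> 124
    PU: pen up
  ]
  -- iteration 2/4 --
  RT 30: heading 124 -> 94
  FD 3: (13.598,0.5) -> (13.389,3.493) [heading=94, move]
  REPEAT 2 [
    -- iteration 1/2 --
    LT 60: heading 94 -> 154
    RT 163: heading 154 -> 351
    PU: pen up
    -- iteration 2/2 --
    LT 60: heading 351 -> 51
    RT 163: heading 51 -> 248
    PU: pen up
  ]
  -- iteration 3/4 --
  RT 30: heading 248 -> 218
  FD 3: (13.389,3.493) -> (11.025,1.646) [heading=218, move]
  REPEAT 2 [
    -- iteration 1/2 --
    LT 60: heading 218 -> 278
    RT 163: heading 278 -> 115
    PU: pen up
    -- iteration 2/2 --
    LT 60: heading 115 -> 175
    RT 163: heading 175 -> 12
    PU: pen up
  ]
  -- iteration 4/4 --
  RT 30: heading 12 -> 342
  FD 3: (11.025,1.646) -> (13.878,0.719) [heading=342, move]
  REPEAT 2 [
    -- iteration 1/2 --
    LT 60: heading 342 -> 42
    RT 163: heading 42 -> 239
    PU: pen up
    -- iteration 2/2 --
    LT 60: heading 239 -> 299
    RT 163: heading 299 -> 136
    PU: pen up
  ]
]
RT 90: heading 136 -> 46
RT 45: heading 46 -> 1
Final: pos=(13.878,0.719), heading=1, 2 segment(s) drawn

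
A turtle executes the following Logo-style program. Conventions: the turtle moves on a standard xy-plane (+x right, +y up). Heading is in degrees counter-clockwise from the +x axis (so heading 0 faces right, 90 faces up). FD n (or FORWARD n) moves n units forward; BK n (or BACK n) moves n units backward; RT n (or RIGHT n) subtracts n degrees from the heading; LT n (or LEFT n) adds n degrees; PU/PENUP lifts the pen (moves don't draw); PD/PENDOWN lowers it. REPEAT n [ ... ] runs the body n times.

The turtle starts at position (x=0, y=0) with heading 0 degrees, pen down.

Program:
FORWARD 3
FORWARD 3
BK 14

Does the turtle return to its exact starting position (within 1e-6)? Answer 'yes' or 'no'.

Answer: no

Derivation:
Executing turtle program step by step:
Start: pos=(0,0), heading=0, pen down
FD 3: (0,0) -> (3,0) [heading=0, draw]
FD 3: (3,0) -> (6,0) [heading=0, draw]
BK 14: (6,0) -> (-8,0) [heading=0, draw]
Final: pos=(-8,0), heading=0, 3 segment(s) drawn

Start position: (0, 0)
Final position: (-8, 0)
Distance = 8; >= 1e-6 -> NOT closed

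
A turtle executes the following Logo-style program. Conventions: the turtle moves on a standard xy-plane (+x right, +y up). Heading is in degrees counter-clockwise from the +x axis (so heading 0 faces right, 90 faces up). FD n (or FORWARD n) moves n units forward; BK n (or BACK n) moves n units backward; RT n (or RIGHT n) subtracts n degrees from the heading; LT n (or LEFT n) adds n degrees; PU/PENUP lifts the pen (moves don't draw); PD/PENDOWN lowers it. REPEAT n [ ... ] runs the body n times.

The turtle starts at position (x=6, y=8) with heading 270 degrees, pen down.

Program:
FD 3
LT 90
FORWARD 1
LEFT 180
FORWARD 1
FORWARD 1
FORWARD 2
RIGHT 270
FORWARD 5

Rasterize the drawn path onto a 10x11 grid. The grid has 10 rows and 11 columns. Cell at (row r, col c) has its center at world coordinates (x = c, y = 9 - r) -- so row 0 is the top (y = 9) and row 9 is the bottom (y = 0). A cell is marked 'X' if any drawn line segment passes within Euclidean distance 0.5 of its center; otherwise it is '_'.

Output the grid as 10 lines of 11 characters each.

Answer: ___________
______X____
______X____
______X____
___XXXXX___
___X_______
___X_______
___X_______
___X_______
___X_______

Derivation:
Segment 0: (6,8) -> (6,5)
Segment 1: (6,5) -> (7,5)
Segment 2: (7,5) -> (6,5)
Segment 3: (6,5) -> (5,5)
Segment 4: (5,5) -> (3,5)
Segment 5: (3,5) -> (3,0)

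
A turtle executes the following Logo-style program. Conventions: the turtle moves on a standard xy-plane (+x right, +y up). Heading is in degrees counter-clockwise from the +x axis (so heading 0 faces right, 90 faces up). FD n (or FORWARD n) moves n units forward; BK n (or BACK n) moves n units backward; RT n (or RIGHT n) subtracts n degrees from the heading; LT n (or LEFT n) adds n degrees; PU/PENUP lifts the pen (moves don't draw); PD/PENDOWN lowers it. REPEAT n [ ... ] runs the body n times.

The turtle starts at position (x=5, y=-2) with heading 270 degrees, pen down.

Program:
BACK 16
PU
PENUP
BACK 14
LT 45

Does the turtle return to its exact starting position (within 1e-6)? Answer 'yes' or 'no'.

Answer: no

Derivation:
Executing turtle program step by step:
Start: pos=(5,-2), heading=270, pen down
BK 16: (5,-2) -> (5,14) [heading=270, draw]
PU: pen up
PU: pen up
BK 14: (5,14) -> (5,28) [heading=270, move]
LT 45: heading 270 -> 315
Final: pos=(5,28), heading=315, 1 segment(s) drawn

Start position: (5, -2)
Final position: (5, 28)
Distance = 30; >= 1e-6 -> NOT closed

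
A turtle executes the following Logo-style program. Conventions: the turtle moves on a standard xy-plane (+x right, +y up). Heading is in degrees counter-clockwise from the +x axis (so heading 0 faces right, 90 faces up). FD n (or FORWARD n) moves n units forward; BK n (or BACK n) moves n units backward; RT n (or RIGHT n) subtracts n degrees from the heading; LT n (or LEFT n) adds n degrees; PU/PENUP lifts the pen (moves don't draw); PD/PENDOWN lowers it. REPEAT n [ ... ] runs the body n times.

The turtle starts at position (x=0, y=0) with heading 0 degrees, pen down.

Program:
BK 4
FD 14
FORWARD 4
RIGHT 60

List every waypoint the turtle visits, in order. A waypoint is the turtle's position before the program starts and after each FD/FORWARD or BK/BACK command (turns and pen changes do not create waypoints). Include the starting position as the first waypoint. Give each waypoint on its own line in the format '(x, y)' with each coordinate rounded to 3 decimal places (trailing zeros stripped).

Answer: (0, 0)
(-4, 0)
(10, 0)
(14, 0)

Derivation:
Executing turtle program step by step:
Start: pos=(0,0), heading=0, pen down
BK 4: (0,0) -> (-4,0) [heading=0, draw]
FD 14: (-4,0) -> (10,0) [heading=0, draw]
FD 4: (10,0) -> (14,0) [heading=0, draw]
RT 60: heading 0 -> 300
Final: pos=(14,0), heading=300, 3 segment(s) drawn
Waypoints (4 total):
(0, 0)
(-4, 0)
(10, 0)
(14, 0)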